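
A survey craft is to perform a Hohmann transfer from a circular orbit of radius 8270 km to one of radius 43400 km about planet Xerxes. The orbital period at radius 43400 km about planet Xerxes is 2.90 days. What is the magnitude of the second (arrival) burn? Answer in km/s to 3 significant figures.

Δv₂ = 0.473 km/s

From Kepler's third law T² = 4π²r³/μ at r = 43400 km, T = 2.90 days = 2.90 × 86400 s = 2.5056×10^5 s: μ = 4π²r³/T² = 51405.0 km³/s².
The Hohmann ellipse has a_t = (r₁ + r₂)/2 = 25835 km.
Circular speed at r = 43400 km: v_c = √(μ/r) = 1.08832 km/s.
Transfer-orbit speed at the same r (vis-viva, a = a_t): v_t = √[μ(2/r − 1/a_t)] = 0.615753 km/s.
Δv₂ = |v_t − v_c| = |0.615753 − 1.08832| = 0.4726 km/s.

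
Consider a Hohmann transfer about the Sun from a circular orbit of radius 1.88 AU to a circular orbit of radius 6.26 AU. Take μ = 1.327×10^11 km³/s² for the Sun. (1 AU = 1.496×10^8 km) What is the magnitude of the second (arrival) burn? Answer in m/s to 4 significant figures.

Δv₂ = 3813 m/s

In km: r₁ = 1.88 × 1.496×10^8 = 2.81248×10^8 km; r₂ = 6.26 × 1.496×10^8 = 9.36496×10^8 km.
Semi-major axis of the transfer orbit: a_t = (2.81248×10^8 + 9.36496×10^8)/2 = 6.08872×10^8 km.
On the circular orbit at r = 9.36496×10^8 km, v_c = √(μ/r) = 11.9037 km/s.
Transfer-orbit speed at the same r (vis-viva, a = a_t): v_t = √[μ(2/r − 1/a_t)] = 8.09029 km/s.
Δv₂ = |v_t − v_c| = |8.09029 − 11.9037| = 3.813 km/s.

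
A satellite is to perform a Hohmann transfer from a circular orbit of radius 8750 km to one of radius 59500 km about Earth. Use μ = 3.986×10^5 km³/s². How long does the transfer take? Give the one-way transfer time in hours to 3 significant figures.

t = 8.71 hours

Semi-major axis of the transfer orbit: a_t = (8750 + 59500)/2 = 34125 km.
By Kepler's third law the transfer-orbit period is T = 2π√(a_t³/μ), so t = T/2 = 31370 s.
Converting: 31370 s ÷ 3600 s/hour = 8.71 hours.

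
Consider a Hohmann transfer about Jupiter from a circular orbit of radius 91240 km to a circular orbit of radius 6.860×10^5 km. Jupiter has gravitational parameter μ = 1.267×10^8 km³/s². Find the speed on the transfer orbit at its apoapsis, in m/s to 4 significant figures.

v = 6585 m/s

Transfer-ellipse semi-major axis a_t = (r₁ + r₂)/2 = (91240 + 6.860×10^5)/2 = 3.8862×10^5 km.
At apoapsis, r = 6.860×10^5 km.
From the vis-viva equation, v = √[μ(2/r − 1/a_t)] = 6.585 km/s.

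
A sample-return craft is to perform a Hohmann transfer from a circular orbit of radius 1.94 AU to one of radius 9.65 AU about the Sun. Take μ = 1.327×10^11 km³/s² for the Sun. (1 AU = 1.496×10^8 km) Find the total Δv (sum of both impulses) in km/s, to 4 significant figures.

In km: r₁ = 1.94 × 1.496×10^8 = 2.90224×10^8 km; r₂ = 9.65 × 1.496×10^8 = 1.44364×10^9 km.
Transfer-ellipse semi-major axis a_t = (r₁ + r₂)/2 = (2.90224×10^8 + 1.44364×10^9)/2 = 8.66932×10^8 km.
Circular speed at r₁: v₁ = √(μ/r₁) = √(1.327×10^11/2.90224×10^8) = 21.38 km/s.
Transfer-orbit speed at r₁ (vis-viva): v_p = √[μ(2/r₁ − 1/a_t)] = 27.59 km/s.
First burn Δv₁ = |v_p − v₁| = 6.210 km/s.
Circular speed at r₂: v₂ = √(μ/r₂) = 9.5875 km/s.
Transfer-orbit speed at r₂: v_a = √[μ(2/r₂ − 1/a_t)] = 5.5473 km/s.
Second burn Δv₂ = |v₂ − v_a| = 4.040 km/s.
Total Δv = Δv₁ + Δv₂ = 10.25 km/s.

Δv = 10.25 km/s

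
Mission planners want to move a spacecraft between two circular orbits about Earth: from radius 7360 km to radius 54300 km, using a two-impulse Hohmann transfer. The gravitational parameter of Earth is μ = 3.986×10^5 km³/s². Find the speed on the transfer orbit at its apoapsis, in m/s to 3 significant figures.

v = 1320 m/s

The Hohmann ellipse has a_t = (r₁ + r₂)/2 = 30830 km.
At apoapsis, r = 54300 km.
Vis-viva: v = √[μ(2/r − 1/a_t)] = √[3.986×10^5 × (2/54300 − 1/30830)] = 1.324 km/s.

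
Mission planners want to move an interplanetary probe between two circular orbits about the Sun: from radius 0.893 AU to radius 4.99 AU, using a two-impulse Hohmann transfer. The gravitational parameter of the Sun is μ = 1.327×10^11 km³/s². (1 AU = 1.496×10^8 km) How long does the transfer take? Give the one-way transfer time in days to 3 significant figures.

In km: r₁ = 0.893 × 1.496×10^8 = 1.335928×10^8 km; r₂ = 4.99 × 1.496×10^8 = 7.46504×10^8 km.
Semi-major axis of the transfer orbit: a_t = (1.335928×10^8 + 7.46504×10^8)/2 = 4.400484×10^8 km.
Half the transfer-orbit period gives t = π√(a_t³/μ) = 7.961×10^7 s.
Converting: 7.961×10^7 s ÷ 86400 s/day = 921 days.

t = 921 days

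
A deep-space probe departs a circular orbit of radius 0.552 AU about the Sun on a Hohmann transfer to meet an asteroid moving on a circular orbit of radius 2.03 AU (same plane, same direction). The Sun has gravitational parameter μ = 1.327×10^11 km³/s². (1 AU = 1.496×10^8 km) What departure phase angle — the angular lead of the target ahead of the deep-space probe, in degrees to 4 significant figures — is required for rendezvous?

In km: r₁ = 0.552 × 1.496×10^8 = 8.25792×10^7 km; r₂ = 2.03 × 1.496×10^8 = 3.03688×10^8 km.
The Hohmann ellipse has a_t = (r₁ + r₂)/2 = 1.931336×10^8 km.
The half-period of the transfer ellipse is t = π√(a_t³/μ) = 2.3147×10^7 s.
Target angular speed ω₂ = √(μ/r₂³) = 6.8833×10^-8 rad/s.
Angle swept by the target during transfer: ω₂·t = 1.5933 rad = 91.29°.
The deep-space probe traverses 180° on the transfer ellipse, so the target must lead by 180° − 91.29° = 88.71°.

φ = 88.71°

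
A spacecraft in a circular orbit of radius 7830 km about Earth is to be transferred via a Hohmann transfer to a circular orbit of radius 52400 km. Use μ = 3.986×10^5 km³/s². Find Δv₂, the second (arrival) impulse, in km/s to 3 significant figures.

Δv₂ = 1.35 km/s

Semi-major axis of the transfer orbit: a_t = (7830 + 52400)/2 = 30115 km.
On the circular orbit at r = 52400 km, v_c = √(μ/r) = 2.758 km/s.
Vis-viva on the transfer ellipse at r = 52400 km gives v_t = √[μ(2/r − 1/a_t)] = 1.406 km/s.
Δv₂ = |v_t − v_c| = |1.406 − 2.758| = 1.352 km/s.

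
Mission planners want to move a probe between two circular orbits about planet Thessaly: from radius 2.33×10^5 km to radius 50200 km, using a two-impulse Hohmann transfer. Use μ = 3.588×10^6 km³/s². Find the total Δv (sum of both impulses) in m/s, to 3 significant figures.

The Hohmann ellipse has a_t = (r₁ + r₂)/2 = 1.416×10^5 km.
At r₁ the circular-orbit speed is v₁ = √(μ/r₁) = 3.9242 km/s.
On the transfer ellipse at r₁, vis-viva gives v_a = √[μ(2/r₁ − 1/a_t)] = 2.3365 km/s.
First burn Δv₁ = |v_a − v₁| = 1.5877 km/s.
At r₂, v₂ = √(μ/r₂) = 8.454236 km/s.
Transfer-orbit speed at r₂: v_p = √[μ(2/r₂ − 1/a_t)] = 10.84478 km/s.
Second burn Δv₂ = |v₂ − v_p| = 2.3905 km/s.
Total Δv = Δv₁ + Δv₂ = 3.978 km/s.

Δv = 3980 m/s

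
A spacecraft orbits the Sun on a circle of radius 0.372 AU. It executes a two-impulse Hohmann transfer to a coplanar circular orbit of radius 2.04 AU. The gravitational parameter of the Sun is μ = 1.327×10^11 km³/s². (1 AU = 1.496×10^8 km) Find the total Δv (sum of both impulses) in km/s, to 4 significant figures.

In km: r₁ = 0.372 × 1.496×10^8 = 5.56512×10^7 km; r₂ = 2.04 × 1.496×10^8 = 3.05184×10^8 km.
Semi-major axis of the transfer orbit: a_t = (5.56512×10^7 + 3.05184×10^8)/2 = 1.804176×10^8 km.
Circular speed at r₁: v₁ = √(μ/r₁) = √(1.327×10^11/5.56512×10^7) = 48.83 km/s.
Transfer-orbit speed at r₁ (v² = μ(2/r − 1/a)): v_p = √[μ(2/r₁ − 1/a_t)] = 63.51 km/s.
First burn Δv₁ = |v_p − v₁| = 14.68 km/s.
At r₂, v₂ = √(μ/r₂) = 20.852 km/s.
Transfer-orbit speed at r₂: v_a = √[μ(2/r₂ − 1/a_t)] = 11.581 km/s.
Second burn Δv₂ = |v₂ − v_a| = 9.271 km/s.
Δv = Δv₁ + Δv₂ = 14.68 + 9.271 = 23.95 km/s.

Δv = 23.95 km/s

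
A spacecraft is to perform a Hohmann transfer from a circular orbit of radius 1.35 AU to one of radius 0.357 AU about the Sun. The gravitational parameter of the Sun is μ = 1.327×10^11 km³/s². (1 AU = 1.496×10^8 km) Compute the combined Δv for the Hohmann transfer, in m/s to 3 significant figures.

In km: r₁ = 1.35 × 1.496×10^8 = 2.0196×10^8 km; r₂ = 0.357 × 1.496×10^8 = 5.34072×10^7 km.
The Hohmann ellipse has a_t = (r₁ + r₂)/2 = 1.276836×10^8 km.
Circular speed at r₁: v₁ = √(μ/r₁) = √(1.327×10^11/2.0196×10^8) = 25.6332 km/s.
Transfer-orbit speed at r₁ (vis-viva equation): v_a = √[μ(2/r₁ − 1/a_t)] = 16.5781 km/s.
First burn Δv₁ = |v_a − v₁| = 9.0551 km/s.
At r₂, v₂ = √(μ/r₂) = 49.8466 km/s.
Transfer-orbit speed at r₂: v_p = √[μ(2/r₂ − 1/a_t)] = 62.6903 km/s.
Second burn Δv₂ = |v₂ − v_p| = 12.844 km/s.
Total Δv = Δv₁ + Δv₂ = 21.90 km/s.

Δv = 21900 m/s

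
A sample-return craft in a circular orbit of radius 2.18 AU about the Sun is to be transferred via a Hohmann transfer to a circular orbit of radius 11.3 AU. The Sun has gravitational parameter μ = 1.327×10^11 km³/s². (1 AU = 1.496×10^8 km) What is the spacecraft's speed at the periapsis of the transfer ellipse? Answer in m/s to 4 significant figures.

In km: r₁ = 2.18 × 1.496×10^8 = 3.26128×10^8 km; r₂ = 11.3 × 1.496×10^8 = 1.69048×10^9 km.
Semi-major axis of the transfer orbit: a_t = (3.26128×10^8 + 1.69048×10^9)/2 = 1.008304×10^9 km.
The periapsis of the transfer ellipse is at r = 3.26128×10^8 km.
Applying v² = μ(2/r − 1/a_t): v = 26.12 km/s.

v = 26120 m/s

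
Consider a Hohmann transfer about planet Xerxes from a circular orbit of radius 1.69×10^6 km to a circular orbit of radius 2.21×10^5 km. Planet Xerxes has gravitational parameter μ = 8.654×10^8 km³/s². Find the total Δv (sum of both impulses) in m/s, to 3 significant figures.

The Hohmann ellipse has a_t = (r₁ + r₂)/2 = 9.555×10^5 km.
At r₁ the circular-orbit speed is v₁ = √(μ/r₁) = 22.629 km/s.
On the transfer ellipse at r₁, v² = μ(2/r − 1/a) gives v_a = √[μ(2/r₁ − 1/a_t)] = 10.883 km/s.
First burn Δv₁ = |v_a − v₁| = 11.746 km/s.
Circular speed at r₂: v₂ = √(μ/r₂) = 62.5766 km/s.
Transfer-orbit speed at r₂: v_p = √[μ(2/r₂ − 1/a_t)] = 83.2224 km/s.
Second burn Δv₂ = |v₂ − v_p| = 20.646 km/s.
Δv = Δv₁ + Δv₂ = 11.746 + 20.646 = 32.39 km/s.

Δv = 32400 m/s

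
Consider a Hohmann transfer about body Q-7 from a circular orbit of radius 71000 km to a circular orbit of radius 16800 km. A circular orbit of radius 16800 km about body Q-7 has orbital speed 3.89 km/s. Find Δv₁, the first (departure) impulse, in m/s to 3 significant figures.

Δv₁ = 722 m/s

From the circular-orbit relation v² = μ/r at r = 16800 km: μ = v²r = (3.89)² × 16800 = 2.54219×10^5 km³/s².
Transfer-ellipse semi-major axis a_t = (r₁ + r₂)/2 = (71000 + 16800)/2 = 43900 km.
On the circular orbit at r = 71000 km, v_c = √(μ/r) = 1.89223 km/s.
Vis-viva on the transfer ellipse at r = 71000 km gives v_t = √[μ(2/r − 1/a_t)] = 1.17057 km/s.
Δv₁ = |v_t − v_c| = |1.17057 − 1.89223| = 0.7217 km/s.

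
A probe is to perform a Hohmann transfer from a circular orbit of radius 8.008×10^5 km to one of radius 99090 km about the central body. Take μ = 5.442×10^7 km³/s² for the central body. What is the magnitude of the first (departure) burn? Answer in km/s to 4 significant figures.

Δv₁ = 4.375 km/s

Transfer-ellipse semi-major axis a_t = (r₁ + r₂)/2 = (8.008×10^5 + 99090)/2 = 4.49945×10^5 km.
Circular speed at r = 8.008×10^5 km: v_c = √(μ/r) = 8.244 km/s.
Vis-viva on the transfer ellipse at r = 8.008×10^5 km gives v_t = √[μ(2/r − 1/a_t)] = 3.869 km/s.
Δv₁ = |v_t − v_c| = |3.869 − 8.244| = 4.375 km/s.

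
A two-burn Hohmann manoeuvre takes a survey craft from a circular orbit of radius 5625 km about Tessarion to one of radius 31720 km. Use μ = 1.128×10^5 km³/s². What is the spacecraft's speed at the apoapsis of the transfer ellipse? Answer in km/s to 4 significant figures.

v = 1.035 km/s

Transfer-ellipse semi-major axis a_t = (r₁ + r₂)/2 = (5625 + 31720)/2 = 18672.5 km.
At apoapsis, r = 31720 km.
Applying v² = μ(2/r − 1/a_t): v = 1.035 km/s.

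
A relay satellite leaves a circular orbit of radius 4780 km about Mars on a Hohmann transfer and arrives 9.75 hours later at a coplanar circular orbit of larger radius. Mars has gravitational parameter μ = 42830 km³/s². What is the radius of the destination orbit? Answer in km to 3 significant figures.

r₂ = 30200 km

Transfer time t = 9.75 hours = 35100 s, and t = π√(a_t³/μ).
So a_t = (μ t²/π²)^(1/3) = (42830 × (35100)² / π²)^(1/3) = 17486 km.
Since a_t = (r₁ + r₂)/2, r₂ = 2a_t − r₁ = 2×17486 − 4780 = 30192 km.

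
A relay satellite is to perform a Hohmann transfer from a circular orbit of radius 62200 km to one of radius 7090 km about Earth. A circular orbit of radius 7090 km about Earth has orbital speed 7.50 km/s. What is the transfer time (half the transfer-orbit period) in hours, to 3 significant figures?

From the circular-orbit relation v² = μ/r at r = 7090 km: μ = v²r = (7.50)² × 7090 = 3.98812×10^5 km³/s².
The Hohmann ellipse has a_t = (r₁ + r₂)/2 = 34645 km.
Half the transfer-orbit period gives t = π√(a_t³/μ) = 32080 s.
Converting: 32080 s ÷ 3600 s/hour = 8.91 hours.

t = 8.91 hours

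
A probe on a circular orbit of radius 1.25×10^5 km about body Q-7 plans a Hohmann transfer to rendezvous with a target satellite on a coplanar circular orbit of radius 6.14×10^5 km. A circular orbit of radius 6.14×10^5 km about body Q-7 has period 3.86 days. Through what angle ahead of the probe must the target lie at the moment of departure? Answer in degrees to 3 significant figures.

φ = 96.0°

From Kepler's third law T² = 4π²r³/μ at r = 6.14×10^5 km, T = 3.86 days = 3.86 × 86400 s = 3.33504×10^5 s: μ = 4π²r³/T² = 8.21604×10^7 km³/s².
The Hohmann ellipse has a_t = (r₁ + r₂)/2 = 3.695×10^5 km.
Transfer time t = π√(a_t³/μ) = 77847 s.
The target's mean motion on its circular orbit is ω₂ = √(μ/r₂³) = 1.8840×10^-5 rad/s.
Angle swept by the target during transfer: ω₂·t = 1.4666 rad = 84.03°.
The probe traverses 180° on the transfer ellipse, so the target must lead by 180° − 84.03° = 96.0°.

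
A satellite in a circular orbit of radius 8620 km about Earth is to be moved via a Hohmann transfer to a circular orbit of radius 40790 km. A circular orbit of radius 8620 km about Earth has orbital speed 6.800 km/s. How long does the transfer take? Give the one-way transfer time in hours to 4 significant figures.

t = 5.367 hours

From the circular-orbit relation v² = μ/r at r = 8620 km: μ = v²r = (6.800)² × 8620 = 3.98589×10^5 km³/s².
The Hohmann ellipse has a_t = (r₁ + r₂)/2 = 24705 km.
Half the transfer-orbit period gives t = π√(a_t³/μ) = 19320 s.
Converting: 19320 s ÷ 3600 s/hour = 5.367 hours.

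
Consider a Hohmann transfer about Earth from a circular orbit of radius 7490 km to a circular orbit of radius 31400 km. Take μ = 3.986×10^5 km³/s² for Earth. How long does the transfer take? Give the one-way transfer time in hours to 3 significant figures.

Transfer-ellipse semi-major axis a_t = (r₁ + r₂)/2 = (7490 + 31400)/2 = 19445 km.
Transfer time t = π√(a_t³/μ) = π√((19445)³ / 3.986×10^5) = 13490 s.
Converting: 13490 s ÷ 3600 s/hour = 3.75 hours.

t = 3.75 hours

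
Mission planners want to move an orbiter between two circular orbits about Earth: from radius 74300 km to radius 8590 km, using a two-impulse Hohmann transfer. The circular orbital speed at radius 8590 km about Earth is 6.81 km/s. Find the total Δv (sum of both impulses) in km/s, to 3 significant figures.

From the circular-orbit relation v² = μ/r at r = 8590 km: μ = v²r = (6.81)² × 8590 = 3.98371×10^5 km³/s².
Semi-major axis of the transfer orbit: a_t = (74300 + 8590)/2 = 41445 km.
Circular speed at r₁: v₁ = √(μ/r₁) = √(3.98371×10^5/74300) = 2.3155 km/s.
On the transfer ellipse at r₁, vis-viva equation gives v_a = √[μ(2/r₁ − 1/a_t)] = 1.0542 km/s.
First burn Δv₁ = |v_a − v₁| = 1.261 km/s.
At r₂, v₂ = √(μ/r₂) = 6.810 km/s.
Transfer-orbit speed at r₂: v_p = √[μ(2/r₂ − 1/a_t)] = 9.118 km/s.
Second burn Δv₂ = |v₂ − v_p| = 2.308 km/s.
Δv = Δv₁ + Δv₂ = 1.261 + 2.308 = 3.569 km/s.

Δv = 3.57 km/s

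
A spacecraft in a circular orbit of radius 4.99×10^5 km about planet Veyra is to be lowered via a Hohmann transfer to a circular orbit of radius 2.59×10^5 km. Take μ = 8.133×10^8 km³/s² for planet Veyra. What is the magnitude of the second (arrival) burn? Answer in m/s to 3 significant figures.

The Hohmann ellipse has a_t = (r₁ + r₂)/2 = 3.790×10^5 km.
Circular speed at r = 2.590×10^5 km: v_c = √(μ/r) = 56.037 km/s.
Vis-viva on the transfer ellipse at r = 2.590×10^5 km gives v_t = √[μ(2/r − 1/a_t)] = 64.299 km/s.
Δv₂ = |v_t − v_c| = |64.299 − 56.037| = 8.262 km/s.

Δv₂ = 8260 m/s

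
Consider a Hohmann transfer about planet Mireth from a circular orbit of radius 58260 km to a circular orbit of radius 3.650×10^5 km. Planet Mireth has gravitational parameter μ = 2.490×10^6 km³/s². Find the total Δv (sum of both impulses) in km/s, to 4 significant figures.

Δv = 3.290 km/s

Semi-major axis of the transfer orbit: a_t = (58260 + 3.650×10^5)/2 = 2.1163×10^5 km.
Circular speed at r₁: v₁ = √(μ/r₁) = √(2.490×10^6/58260) = 6.5375 km/s.
On the transfer ellipse at r₁, v² = μ(2/r − 1/a) gives v_p = √[μ(2/r₁ − 1/a_t)] = 8.5856 km/s.
First burn Δv₁ = |v_p − v₁| = 2.0481 km/s.
Circular speed at r₂: v₂ = √(μ/r₂) = 2.6119 km/s.
Transfer-orbit speed at r₂: v_a = √[μ(2/r₂ − 1/a_t)] = 1.3704 km/s.
Second burn Δv₂ = |v₂ − v_a| = 1.2415 km/s.
Total Δv = Δv₁ + Δv₂ = 3.290 km/s.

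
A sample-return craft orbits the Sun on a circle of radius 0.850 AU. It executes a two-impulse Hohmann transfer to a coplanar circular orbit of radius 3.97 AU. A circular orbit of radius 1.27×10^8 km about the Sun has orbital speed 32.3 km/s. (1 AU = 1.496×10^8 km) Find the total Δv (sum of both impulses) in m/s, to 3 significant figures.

Δv = 15200 m/s

From the circular-orbit relation v² = μ/r at r = 1.27×10^8 km: μ = v²r = (32.3)² × 1.27×10^8 = 1.32498×10^11 km³/s².
In km: r₁ = 0.850 × 1.496×10^8 = 1.2716×10^8 km; r₂ = 3.97 × 1.496×10^8 = 5.93912×10^8 km.
Semi-major axis of the transfer orbit: a_t = (1.2716×10^8 + 5.93912×10^8)/2 = 3.60536×10^8 km.
Circular speed at r₁: v₁ = √(μ/r₁) = √(1.32498×10^11/1.2716×10^8) = 32.28 km/s.
Transfer-orbit speed at r₁ (v² = μ(2/r − 1/a)): v_p = √[μ(2/r₁ − 1/a_t)] = 41.43 km/s.
First burn Δv₁ = |v_p − v₁| = 9.150 km/s.
Circular speed at r₂: v₂ = √(μ/r₂) = 14.936 km/s.
Transfer-orbit speed at r₂: v_a = √[μ(2/r₂ − 1/a_t)] = 8.8704 km/s.
Second burn Δv₂ = |v₂ − v_a| = 6.066 km/s.
Δv = Δv₁ + Δv₂ = 9.150 + 6.066 = 15.22 km/s.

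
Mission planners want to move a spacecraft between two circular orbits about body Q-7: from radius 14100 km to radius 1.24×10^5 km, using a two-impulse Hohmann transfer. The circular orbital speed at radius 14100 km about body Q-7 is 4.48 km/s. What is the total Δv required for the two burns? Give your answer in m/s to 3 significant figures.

From the circular-orbit relation v² = μ/r at r = 14100 km: μ = v²r = (4.48)² × 14100 = 2.82993×10^5 km³/s².
The Hohmann ellipse has a_t = (r₁ + r₂)/2 = 69050 km.
Circular speed at r₁: v₁ = √(μ/r₁) = √(2.82993×10^5/14100) = 4.480 km/s.
Transfer-orbit speed at r₁ (v² = μ(2/r − 1/a)): v_p = √[μ(2/r₁ − 1/a_t)] = 6.004 km/s.
First burn Δv₁ = |v_p − v₁| = 1.524 km/s.
Circular speed at r₂: v₂ = √(μ/r₂) = 1.5107 km/s.
Transfer-orbit speed at r₂: v_a = √[μ(2/r₂ − 1/a_t)] = 0.68266 km/s.
Second burn Δv₂ = |v₂ − v_a| = 0.8280 km/s.
Total Δv = Δv₁ + Δv₂ = 2.352 km/s.

Δv = 2350 m/s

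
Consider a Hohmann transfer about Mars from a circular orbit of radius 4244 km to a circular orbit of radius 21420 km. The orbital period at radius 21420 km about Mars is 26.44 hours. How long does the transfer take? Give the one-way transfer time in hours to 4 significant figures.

t = 6.130 hours

From Kepler's third law T² = 4π²r³/μ at r = 21420 km, T = 26.44 hours = 26.44 × 3600 s = 95184 s: μ = 4π²r³/T² = 42824.3 km³/s².
The Hohmann ellipse has a_t = (r₁ + r₂)/2 = 12832 km.
By Kepler's third law the transfer-orbit period is T = 2π√(a_t³/μ), so t = T/2 = 22067 s.
Converting: 22067 s ÷ 3600 s/hour = 6.130 hours.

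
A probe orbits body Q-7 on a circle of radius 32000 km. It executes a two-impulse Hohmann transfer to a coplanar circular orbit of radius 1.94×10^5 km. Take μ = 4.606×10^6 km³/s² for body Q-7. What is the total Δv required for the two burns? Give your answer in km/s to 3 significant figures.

Semi-major axis of the transfer orbit: a_t = (32000 + 1.940×10^5)/2 = 1.130×10^5 km.
Circular speed at r₁: v₁ = √(μ/r₁) = √(4.606×10^6/32000) = 11.99740 km/s.
Transfer-orbit speed at r₁ (v² = μ(2/r − 1/a)): v_p = √[μ(2/r₁ − 1/a_t)] = 15.71986 km/s.
First burn Δv₁ = |v_p − v₁| = 3.722 km/s.
At r₂, v₂ = √(μ/r₂) = 4.873 km/s.
Transfer-orbit speed at r₂: v_a = √[μ(2/r₂ − 1/a_t)] = 2.593 km/s.
Second burn Δv₂ = |v₂ − v_a| = 2.280 km/s.
Total Δv = Δv₁ + Δv₂ = 6.002 km/s.

Δv = 6.00 km/s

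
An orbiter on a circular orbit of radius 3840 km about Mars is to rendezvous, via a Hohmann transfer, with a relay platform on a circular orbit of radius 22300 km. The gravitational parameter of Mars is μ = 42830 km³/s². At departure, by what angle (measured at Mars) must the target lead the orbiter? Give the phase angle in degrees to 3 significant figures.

φ = 99.2°

The Hohmann ellipse has a_t = (r₁ + r₂)/2 = 13070 km.
Transfer time t = π√(a_t³/μ) = 22682.4 s.
Target angular speed ω₂ = √(μ/r₂³) = 6.21465×10^-5 rad/s.
Angle swept by the target during transfer: ω₂·t = 1.40963 rad = 80.77°.
Arrival is 180° from departure on the ellipse, so φ = 180° − 80.77° = 99.2°.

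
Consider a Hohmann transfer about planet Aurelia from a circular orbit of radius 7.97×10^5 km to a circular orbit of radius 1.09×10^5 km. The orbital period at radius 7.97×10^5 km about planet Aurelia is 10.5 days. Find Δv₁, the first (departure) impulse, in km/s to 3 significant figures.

From Kepler's third law T² = 4π²r³/μ at r = 7.97×10^5 km, T = 10.5 days = 10.5 × 86400 s = 9.072×10^5 s: μ = 4π²r³/T² = 2.42845×10^7 km³/s².
The Hohmann ellipse has a_t = (r₁ + r₂)/2 = 4.530×10^5 km.
Circular speed at r = 7.970×10^5 km: v_c = √(μ/r) = 5.520 km/s.
Vis-viva on the transfer ellipse at r = 7.970×10^5 km gives v_t = √[μ(2/r − 1/a_t)] = 2.708 km/s.
Δv₁ = |v_t − v_c| = |2.708 − 5.520| = 2.812 km/s.

Δv₁ = 2.81 km/s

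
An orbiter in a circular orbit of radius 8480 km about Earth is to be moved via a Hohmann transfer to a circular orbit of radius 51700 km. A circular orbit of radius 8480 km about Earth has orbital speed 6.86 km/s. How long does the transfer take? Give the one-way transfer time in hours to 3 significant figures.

t = 7.21 hours

From the circular-orbit relation v² = μ/r at r = 8480 km: μ = v²r = (6.86)² × 8480 = 3.99065×10^5 km³/s².
Semi-major axis of the transfer orbit: a_t = (8480 + 51700)/2 = 30090 km.
Transfer time t = π√(a_t³/μ) = π√((30090)³ / 3.99065×10^5) = 25960 s.
Converting: 25960 s ÷ 3600 s/hour = 7.21 hours.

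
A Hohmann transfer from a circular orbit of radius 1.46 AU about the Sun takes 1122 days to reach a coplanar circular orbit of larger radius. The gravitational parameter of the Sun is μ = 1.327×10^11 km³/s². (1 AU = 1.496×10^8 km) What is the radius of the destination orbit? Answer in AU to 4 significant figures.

In km: r₁ = 1.46 × 1.496×10^8 = 2.18416×10^8 km.
Transfer time t = 1122 days = 9.69408×10^7 s, and t = π√(a_t³/μ).
So a_t = (μ t²/π²)^(1/3) = (1.327×10^11 × (9.69408×10^7)² / π²)^(1/3) = 5.0180×10^8 km.
Since a_t = (r₁ + r₂)/2, r₂ = 2a_t − r₁ = 2×5.0180×10^8 − 2.18416×10^8 = 7.85184×10^8 km.
In AU: r₂ = 7.85184×10^8 / 1.496×10^8 = 5.249 AU.

r₂ = 5.249 AU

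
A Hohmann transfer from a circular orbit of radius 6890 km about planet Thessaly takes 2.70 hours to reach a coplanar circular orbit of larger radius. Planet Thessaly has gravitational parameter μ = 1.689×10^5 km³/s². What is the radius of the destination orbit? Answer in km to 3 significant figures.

r₂ = 16600 km

Transfer time t = 2.70 hours = 9720 s, and t = π√(a_t³/μ).
So a_t = (μ t²/π²)^(1/3) = (1.689×10^5 × (9720)² / π²)^(1/3) = 11737 km.
Since a_t = (r₁ + r₂)/2, r₂ = 2a_t − r₁ = 2×11737 − 6890 = 16584 km.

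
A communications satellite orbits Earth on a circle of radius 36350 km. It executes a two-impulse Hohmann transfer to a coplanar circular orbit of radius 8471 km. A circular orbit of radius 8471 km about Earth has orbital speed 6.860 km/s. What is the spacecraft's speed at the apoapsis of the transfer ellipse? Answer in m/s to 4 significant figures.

From the circular-orbit relation v² = μ/r at r = 8471 km: μ = v²r = (6.860)² × 8471 = 3.98642×10^5 km³/s².
The Hohmann ellipse has a_t = (r₁ + r₂)/2 = 22410.5 km.
The apoapsis of the transfer ellipse is at r = 36350 km.
Applying v² = μ(2/r − 1/a_t): v = 2.036 km/s.

v = 2036 m/s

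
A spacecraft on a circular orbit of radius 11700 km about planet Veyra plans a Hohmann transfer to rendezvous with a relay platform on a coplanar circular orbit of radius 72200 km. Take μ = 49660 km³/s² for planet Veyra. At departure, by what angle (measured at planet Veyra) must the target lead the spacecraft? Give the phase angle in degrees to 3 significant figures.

The Hohmann ellipse has a_t = (r₁ + r₂)/2 = 41950 km.
Transfer time t = π√(a_t³/μ) = 1.211×10^5 s.
The target's mean motion on its circular orbit is ω₂ = √(μ/r₂³) = 1.149×10^-5 rad/s.
Angle swept by the target during transfer: ω₂·t = 1.3914 rad = 79.72°.
The spacecraft traverses 180° on the transfer ellipse, so the target must lead by 180° − 79.72° = 100°.

φ = 100°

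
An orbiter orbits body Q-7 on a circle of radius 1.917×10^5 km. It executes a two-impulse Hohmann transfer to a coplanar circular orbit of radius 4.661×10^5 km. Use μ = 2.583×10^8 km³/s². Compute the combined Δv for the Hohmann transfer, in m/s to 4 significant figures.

Transfer-ellipse semi-major axis a_t = (r₁ + r₂)/2 = (1.917×10^5 + 4.661×10^5)/2 = 3.289×10^5 km.
Circular speed at r₁: v₁ = √(μ/r₁) = √(2.583×10^8/1.917×10^5) = 36.707 km/s.
On the transfer ellipse at r₁, vis-viva equation gives v_p = √[μ(2/r₁ − 1/a_t)] = 43.698 km/s.
First burn Δv₁ = |v_p − v₁| = 6.991 km/s.
At r₂, v₂ = √(μ/r₂) = 23.541 km/s.
Transfer-orbit speed at r₂: v_a = √[μ(2/r₂ − 1/a_t)] = 17.972 km/s.
Second burn Δv₂ = |v₂ − v_a| = 5.569 km/s.
Total Δv = Δv₁ + Δv₂ = 12.56 km/s.

Δv = 12560 m/s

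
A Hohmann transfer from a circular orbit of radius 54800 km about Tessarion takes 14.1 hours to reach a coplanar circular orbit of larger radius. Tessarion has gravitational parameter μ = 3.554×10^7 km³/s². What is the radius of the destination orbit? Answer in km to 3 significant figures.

Transfer time t = 14.1 hours = 50760 s, and t = π√(a_t³/μ).
So a_t = (μ t²/π²)^(1/3) = (3.554×10^7 × (50760)² / π²)^(1/3) = 2.1013×10^5 km.
Since a_t = (r₁ + r₂)/2, r₂ = 2a_t − r₁ = 2×2.1013×10^5 − 54800 = 3.6546×10^5 km.

r₂ = 3.65×10^5 km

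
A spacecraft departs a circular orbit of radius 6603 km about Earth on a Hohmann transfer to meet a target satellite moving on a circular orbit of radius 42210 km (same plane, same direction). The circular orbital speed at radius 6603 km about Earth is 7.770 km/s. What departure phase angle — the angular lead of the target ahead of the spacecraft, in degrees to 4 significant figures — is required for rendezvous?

From the circular-orbit relation v² = μ/r at r = 6603 km: μ = v²r = (7.770)² × 6603 = 3.98642×10^5 km³/s².
Transfer-ellipse semi-major axis a_t = (r₁ + r₂)/2 = (6603 + 42210)/2 = 24406.5 km.
Transfer time t = π√(a_t³/μ) = 18972 s.
Target angular speed ω₂ = √(μ/r₂³) = 7.2806×10^-5 rad/s.
Angle swept by the target during transfer: ω₂·t = 1.3813 rad = 79.14°.
Arrival is 180° from departure on the ellipse, so φ = 180° − 79.14° = 100.9°.

φ = 100.9°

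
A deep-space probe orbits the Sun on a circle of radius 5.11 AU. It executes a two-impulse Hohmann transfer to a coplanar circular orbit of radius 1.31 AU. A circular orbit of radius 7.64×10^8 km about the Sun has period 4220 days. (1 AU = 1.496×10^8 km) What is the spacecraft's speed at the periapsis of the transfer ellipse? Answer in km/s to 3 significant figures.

v = 32.8 km/s

From Kepler's third law T² = 4π²r³/μ at r = 7.64×10^8 km, T = 4220 days = 4220 × 86400 s = 3.64608×10^8 s: μ = 4π²r³/T² = 1.32430×10^11 km³/s².
In km: r₁ = 5.11 × 1.496×10^8 = 7.64456×10^8 km; r₂ = 1.31 × 1.496×10^8 = 1.95976×10^8 km.
The Hohmann ellipse has a_t = (r₁ + r₂)/2 = 4.80216×10^8 km.
The periapsis of the transfer ellipse is at r = 1.95976×10^8 km.
From the vis-viva equation, v = √[μ(2/r − 1/a_t)] = 32.80 km/s.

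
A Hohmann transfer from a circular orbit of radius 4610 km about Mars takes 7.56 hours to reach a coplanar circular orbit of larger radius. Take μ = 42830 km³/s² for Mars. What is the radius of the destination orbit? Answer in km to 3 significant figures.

r₂ = 24900 km

Transfer time t = 7.56 hours = 27216 s, and t = π√(a_t³/μ).
So a_t = (μ t²/π²)^(1/3) = (42830 × (27216)² / π²)^(1/3) = 14758 km.
Since a_t = (r₁ + r₂)/2, r₂ = 2a_t − r₁ = 2×14758 − 4610 = 24906 km.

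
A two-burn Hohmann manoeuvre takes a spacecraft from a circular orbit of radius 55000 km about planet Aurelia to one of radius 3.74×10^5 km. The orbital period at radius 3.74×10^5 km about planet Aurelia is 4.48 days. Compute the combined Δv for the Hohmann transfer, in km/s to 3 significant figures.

Δv = 8.07 km/s

From Kepler's third law T² = 4π²r³/μ at r = 3.74×10^5 km, T = 4.48 days = 4.48 × 86400 s = 3.87072×10^5 s: μ = 4π²r³/T² = 1.37845×10^7 km³/s².
The Hohmann ellipse has a_t = (r₁ + r₂)/2 = 2.145×10^5 km.
At r₁ the circular-orbit speed is v₁ = √(μ/r₁) = 15.831 km/s.
On the transfer ellipse at r₁, vis-viva equation gives v_p = √[μ(2/r₁ − 1/a_t)] = 20.904 km/s.
First burn Δv₁ = |v_p − v₁| = 5.073 km/s.
At r₂, v₂ = √(μ/r₂) = 6.071 km/s.
Transfer-orbit speed at r₂: v_a = √[μ(2/r₂ − 1/a_t)] = 3.074 km/s.
Second burn Δv₂ = |v₂ − v_a| = 2.997 km/s.
Total Δv = Δv₁ + Δv₂ = 8.070 km/s.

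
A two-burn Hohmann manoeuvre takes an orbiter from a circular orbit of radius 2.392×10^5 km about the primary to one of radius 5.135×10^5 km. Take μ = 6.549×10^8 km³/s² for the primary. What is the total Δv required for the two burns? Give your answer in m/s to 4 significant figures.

Δv = 16040 m/s

Transfer-ellipse semi-major axis a_t = (r₁ + r₂)/2 = (2.392×10^5 + 5.135×10^5)/2 = 3.7635×10^5 km.
Circular speed at r₁: v₁ = √(μ/r₁) = √(6.549×10^8/2.392×10^5) = 52.325 km/s.
Transfer-orbit speed at r₁ (vis-viva): v_p = √[μ(2/r₁ − 1/a_t)] = 61.120 km/s.
First burn Δv₁ = |v_p − v₁| = 8.795 km/s.
Circular speed at r₂: v₂ = √(μ/r₂) = 35.712 km/s.
Transfer-orbit speed at r₂: v_a = √[μ(2/r₂ − 1/a_t)] = 28.471 km/s.
Second burn Δv₂ = |v₂ − v_a| = 7.241 km/s.
Δv = Δv₁ + Δv₂ = 8.795 + 7.241 = 16.04 km/s.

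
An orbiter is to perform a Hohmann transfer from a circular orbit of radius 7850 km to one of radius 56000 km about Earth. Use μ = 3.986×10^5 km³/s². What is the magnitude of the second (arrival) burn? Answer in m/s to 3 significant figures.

Δv₂ = 1340 m/s

Transfer-ellipse semi-major axis a_t = (r₁ + r₂)/2 = (7850 + 56000)/2 = 31925 km.
Circular speed at r = 56000 km: v_c = √(μ/r) = 2.668 km/s.
Vis-viva on the transfer ellipse at r = 56000 km gives v_t = √[μ(2/r − 1/a_t)] = 1.323 km/s.
Δv₂ = |v_t − v_c| = |1.323 − 2.668| = 1.345 km/s.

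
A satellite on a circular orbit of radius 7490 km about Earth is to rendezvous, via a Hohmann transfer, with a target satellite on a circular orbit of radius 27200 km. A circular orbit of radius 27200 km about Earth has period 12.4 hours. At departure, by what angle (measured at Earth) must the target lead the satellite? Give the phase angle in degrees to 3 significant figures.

From Kepler's third law T² = 4π²r³/μ at r = 27200 km, T = 12.4 hours = 12.4 × 3600 s = 44640 s: μ = 4π²r³/T² = 3.98674×10^5 km³/s².
Transfer-ellipse semi-major axis a_t = (r₁ + r₂)/2 = (7490 + 27200)/2 = 17345 km.
The half-period of the transfer ellipse is t = π√(a_t³/μ) = 11366 s.
The target's mean motion on its circular orbit is ω₂ = √(μ/r₂³) = 1.4075×10^-4 rad/s.
Angle swept by the target during transfer: ω₂·t = 1.5998 rad = 91.66°.
The satellite traverses 180° on the transfer ellipse, so the target must lead by 180° − 91.66° = 88.3°.

φ = 88.3°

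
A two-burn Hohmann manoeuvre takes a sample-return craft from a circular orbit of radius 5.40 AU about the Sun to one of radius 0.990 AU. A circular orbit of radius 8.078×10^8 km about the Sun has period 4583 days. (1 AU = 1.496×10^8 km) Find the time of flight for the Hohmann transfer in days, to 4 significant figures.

t = 1043 days

From Kepler's third law T² = 4π²r³/μ at r = 8.078×10^8 km, T = 4583 days = 4583 × 86400 s = 3.959712×10^8 s: μ = 4π²r³/T² = 1.32722×10^11 km³/s².
In km: r₁ = 5.40 × 1.496×10^8 = 8.0784×10^8 km; r₂ = 0.990 × 1.496×10^8 = 1.48104×10^8 km.
Transfer-ellipse semi-major axis a_t = (r₁ + r₂)/2 = (8.0784×10^8 + 1.48104×10^8)/2 = 4.77972×10^8 km.
Transfer time t = π√(a_t³/μ) = π√((4.77972×10^8)³ / 1.32722×10^11) = 9.011×10^7 s.
Converting: 9.011×10^7 s ÷ 86400 s/day = 1043 days.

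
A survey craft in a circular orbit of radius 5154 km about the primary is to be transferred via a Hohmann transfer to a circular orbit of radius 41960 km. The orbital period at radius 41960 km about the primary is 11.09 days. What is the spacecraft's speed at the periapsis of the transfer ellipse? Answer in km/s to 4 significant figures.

v = 1.048 km/s

From Kepler's third law T² = 4π²r³/μ at r = 41960 km, T = 11.09 days = 11.09 × 86400 s = 9.58176×10^5 s: μ = 4π²r³/T² = 3176.70 km³/s².
Semi-major axis of the transfer orbit: a_t = (5154 + 41960)/2 = 23557 km.
At periapsis, r = 5154 km.
Vis-viva: v = √[μ(2/r − 1/a_t)] = √[3176.70 × (2/5154 − 1/23557)] = 1.048 km/s.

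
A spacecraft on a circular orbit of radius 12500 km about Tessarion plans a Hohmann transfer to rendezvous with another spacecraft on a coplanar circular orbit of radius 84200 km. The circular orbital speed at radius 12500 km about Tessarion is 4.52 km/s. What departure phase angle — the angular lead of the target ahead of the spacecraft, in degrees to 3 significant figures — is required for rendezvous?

From the circular-orbit relation v² = μ/r at r = 12500 km: μ = v²r = (4.52)² × 12500 = 2.55380×10^5 km³/s².
The Hohmann ellipse has a_t = (r₁ + r₂)/2 = 48350 km.
The half-period of the transfer ellipse is t = π√(a_t³/μ) = 66090 s.
The target's mean motion on its circular orbit is ω₂ = √(μ/r₂³) = 2.068×10^-5 rad/s.
Angle swept by the target during transfer: ω₂·t = 1.367 rad = 78.32°.
Arrival is 180° from departure on the ellipse, so φ = 180° − 78.32° = 102°.

φ = 102°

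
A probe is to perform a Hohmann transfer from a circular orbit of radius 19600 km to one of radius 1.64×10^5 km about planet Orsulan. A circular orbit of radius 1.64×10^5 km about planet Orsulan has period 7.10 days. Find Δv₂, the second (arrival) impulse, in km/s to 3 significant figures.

From Kepler's third law T² = 4π²r³/μ at r = 1.64×10^5 km, T = 7.10 days = 7.10 × 86400 s = 6.1344×10^5 s: μ = 4π²r³/T² = 4.62751×10^5 km³/s².
The Hohmann ellipse has a_t = (r₁ + r₂)/2 = 91800 km.
Circular speed at r = 1.640×10^5 km: v_c = √(μ/r) = 1.6798 km/s.
Vis-viva on the transfer ellipse at r = 1.640×10^5 km gives v_t = √[μ(2/r − 1/a_t)] = 0.77617 km/s.
Δv₂ = |v_t − v_c| = |0.77617 − 1.6798| = 0.9036 km/s.

Δv₂ = 0.904 km/s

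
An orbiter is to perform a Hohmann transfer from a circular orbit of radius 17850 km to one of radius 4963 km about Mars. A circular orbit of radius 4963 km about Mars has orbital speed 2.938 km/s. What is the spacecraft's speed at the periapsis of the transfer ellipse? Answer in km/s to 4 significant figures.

v = 3.675 km/s

From the circular-orbit relation v² = μ/r at r = 4963 km: μ = v²r = (2.938)² × 4963 = 42839.8 km³/s².
Transfer-ellipse semi-major axis a_t = (r₁ + r₂)/2 = (17850 + 4963)/2 = 11406.5 km.
The periapsis of the transfer ellipse is at r = 4963 km.
Applying v² = μ(2/r − 1/a_t): v = 3.675 km/s.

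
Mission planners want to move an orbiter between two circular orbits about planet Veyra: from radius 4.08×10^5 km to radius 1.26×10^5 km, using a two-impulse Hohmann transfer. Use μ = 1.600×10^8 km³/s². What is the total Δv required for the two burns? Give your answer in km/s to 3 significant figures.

Δv = 14.6 km/s

The Hohmann ellipse has a_t = (r₁ + r₂)/2 = 2.670×10^5 km.
Circular speed at r₁: v₁ = √(μ/r₁) = √(1.600×10^8/4.080×10^5) = 19.803 km/s.
Transfer-orbit speed at r₁ (vis-viva): v_a = √[μ(2/r₁ − 1/a_t)] = 13.604 km/s.
First burn Δv₁ = |v_a − v₁| = 6.199 km/s.
At r₂, v₂ = √(μ/r₂) = 35.635 km/s.
Transfer-orbit speed at r₂: v_p = √[μ(2/r₂ − 1/a_t)] = 44.050 km/s.
Second burn Δv₂ = |v₂ − v_p| = 8.415 km/s.
Δv = Δv₁ + Δv₂ = 6.199 + 8.415 = 14.61 km/s.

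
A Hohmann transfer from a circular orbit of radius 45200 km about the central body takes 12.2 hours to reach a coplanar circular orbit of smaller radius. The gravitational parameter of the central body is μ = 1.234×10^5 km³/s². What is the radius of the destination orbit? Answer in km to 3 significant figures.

r₂ = 12600 km

Transfer time t = 12.2 hours = 43920 s, and t = π√(a_t³/μ).
So a_t = (μ t²/π²)^(1/3) = (1.234×10^5 × (43920)² / π²)^(1/3) = 28892 km.
Since a_t = (r₁ + r₂)/2, r₂ = 2a_t − r₁ = 2×28892 − 45200 = 12584 km.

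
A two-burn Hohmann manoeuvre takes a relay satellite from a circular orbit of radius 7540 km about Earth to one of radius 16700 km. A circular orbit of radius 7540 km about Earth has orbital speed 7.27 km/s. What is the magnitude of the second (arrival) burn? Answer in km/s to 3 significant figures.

Δv₂ = 1.03 km/s

From the circular-orbit relation v² = μ/r at r = 7540 km: μ = v²r = (7.27)² × 7540 = 3.98511×10^5 km³/s².
The Hohmann ellipse has a_t = (r₁ + r₂)/2 = 12120 km.
On the circular orbit at r = 16700 km, v_c = √(μ/r) = 4.885 km/s.
Vis-viva on the transfer ellipse at r = 16700 km gives v_t = √[μ(2/r − 1/a_t)] = 3.853 km/s.
Δv₂ = |v_t − v_c| = |3.853 − 4.885| = 1.032 km/s.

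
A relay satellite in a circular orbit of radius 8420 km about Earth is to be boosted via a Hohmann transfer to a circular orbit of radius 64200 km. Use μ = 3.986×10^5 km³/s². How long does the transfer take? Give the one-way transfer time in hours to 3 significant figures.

t = 9.56 hours

Semi-major axis of the transfer orbit: a_t = (8420 + 64200)/2 = 36310 km.
Transfer time t = π√(a_t³/μ) = π√((36310)³ / 3.986×10^5) = 34430 s.
Converting: 34430 s ÷ 3600 s/hour = 9.56 hours.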